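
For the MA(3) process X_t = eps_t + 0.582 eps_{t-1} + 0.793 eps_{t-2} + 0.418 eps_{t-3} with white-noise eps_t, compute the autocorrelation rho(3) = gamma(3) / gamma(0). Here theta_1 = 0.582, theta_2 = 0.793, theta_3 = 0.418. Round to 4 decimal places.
\rho(3) = 0.1951

For an MA(q) process with theta_0 = 1, the autocovariance is
  gamma(k) = sigma^2 * sum_{i=0..q-k} theta_i * theta_{i+k},
and rho(k) = gamma(k) / gamma(0). Sigma^2 cancels.
  numerator   = (1)*(0.418) = 0.418.
  denominator = (1)^2 + (0.582)^2 + (0.793)^2 + (0.418)^2 = 2.142297.
  rho(3) = 0.418 / 2.142297 = 0.1951.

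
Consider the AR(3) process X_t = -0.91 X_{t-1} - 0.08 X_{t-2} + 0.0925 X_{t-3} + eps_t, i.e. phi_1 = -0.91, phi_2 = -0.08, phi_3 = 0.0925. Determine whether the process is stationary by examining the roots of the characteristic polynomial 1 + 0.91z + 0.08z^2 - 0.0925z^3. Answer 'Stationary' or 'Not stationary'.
\text{Stationary}

The AR(p) characteristic polynomial is P(z) = 1 + 0.91z + 0.08z^2 - 0.0925z^3.
Stationarity requires all roots to lie outside the unit circle, i.e. |z| > 1 for every root.
Degree 3: look for a simple real root z0 first, then factor out (1 - z/z0) and solve the remaining quadratic.
Testing z0 = 4: P(4) = 1 + (0.91)(4) + (0.08)(4)^2 + (-0.0925)(4)^3
  = 1 + (3.64) + (1.28) + (-5.92) = 0.  So z_0 = 4 is a root, |z_0| = 4.
Divide out the factor (1 - 0.25 z) = (1 - z/z0) (since 1/z0 = 0.25):
  P(z) = (1 - 0.25 z)(1 + (1.16) z + (0.37) z^2)
  [check: z-coef 1.16 - (0.25) = 0.91; z^2-coef 0.37 - (0.25)(1.16) = 0.08; z^3-coef -(0.25)(0.37) = -0.0925.]
Remaining roots from the quadratic factor 1 + (1.16) z + (0.37) z^2:
  Set 1 + (1.16) z + (0.37) z^2 = 0, i.e. a z^2 + b z + c = 0 with a = 0.37, b = 1.16, c = 1.
  Discriminant D = b^2 - 4ac = (1.16)^2 - 4*(0.37)*1 = 1.3456 - (1.48) = -0.1344.
  D < 0, so the roots are the complex-conjugate pair z = (-b +/- i sqrt(-D)) / (2a) = -1.5676 +/- 0.4954i.
  For a conjugate pair |z|^2 = z * conj(z) = (product of roots) = c/a = 1/(0.37) = 2.702703, so |z| = sqrt(2.702703) = 1.644 for both roots.
Moduli of all roots: 4.0000, 1.6440, 1.6440.
All moduli strictly greater than 1? Yes.
Verdict: Stationary.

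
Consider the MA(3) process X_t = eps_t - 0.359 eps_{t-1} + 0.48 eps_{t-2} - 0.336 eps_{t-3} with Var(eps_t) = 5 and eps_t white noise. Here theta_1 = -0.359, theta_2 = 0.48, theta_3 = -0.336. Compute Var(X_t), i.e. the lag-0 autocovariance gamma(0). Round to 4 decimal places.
\gamma(0) = 7.3609

For an MA(q) process X_t = eps_t + sum_i theta_i eps_{t-i} with
Var(eps_t) = sigma^2, the variance is
  gamma(0) = sigma^2 * (1 + sum_i theta_i^2).
  sum_i theta_i^2 = (-0.359)^2 + (0.48)^2 + (-0.336)^2 = 0.128881 + 0.2304 + 0.112896 = 0.472177.
  gamma(0) = 5 * (1 + 0.472177) = 5 * 1.472177 = 7.360885, which rounds to 7.3609.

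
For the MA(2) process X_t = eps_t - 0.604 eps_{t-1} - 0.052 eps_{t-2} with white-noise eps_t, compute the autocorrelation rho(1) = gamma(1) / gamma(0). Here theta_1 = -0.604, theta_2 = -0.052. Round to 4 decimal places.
\rho(1) = -0.4187

For an MA(q) process with theta_0 = 1, the autocovariance is
  gamma(k) = sigma^2 * sum_{i=0..q-k} theta_i * theta_{i+k},
and rho(k) = gamma(k) / gamma(0). Sigma^2 cancels.
  numerator   = (1)*(-0.604) + (-0.604)*(-0.052) = -0.572592.
  denominator = (1)^2 + (-0.604)^2 + (-0.052)^2 = 1.36752.
  rho(1) = -0.572592 / 1.36752 = -0.4187.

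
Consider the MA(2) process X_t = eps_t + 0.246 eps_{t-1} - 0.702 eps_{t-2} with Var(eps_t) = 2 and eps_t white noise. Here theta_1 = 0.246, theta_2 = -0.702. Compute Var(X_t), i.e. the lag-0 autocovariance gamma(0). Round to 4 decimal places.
\gamma(0) = 3.1066

For an MA(q) process X_t = eps_t + sum_i theta_i eps_{t-i} with
Var(eps_t) = sigma^2, the variance is
  gamma(0) = sigma^2 * (1 + sum_i theta_i^2).
  sum_i theta_i^2 = (0.246)^2 + (-0.702)^2 = 0.060516 + 0.492804 = 0.55332.
  gamma(0) = 2 * (1 + 0.55332) = 2 * 1.55332 = 3.10664, which rounds to 3.1066.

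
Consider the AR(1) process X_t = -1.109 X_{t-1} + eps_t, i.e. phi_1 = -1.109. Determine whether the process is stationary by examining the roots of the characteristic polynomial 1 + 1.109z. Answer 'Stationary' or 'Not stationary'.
\text{Not stationary}

The AR(p) characteristic polynomial is P(z) = 1 + 1.109z.
Stationarity requires all roots to lie outside the unit circle, i.e. |z| > 1 for every root.
This is linear in z: 1 + (1.109) z = 0  =>  z = -1/(1.109) = -0.901713,  |z| = 0.901713.
Moduli of all roots: 0.9017.
All moduli strictly greater than 1? No.
Verdict: Not stationary.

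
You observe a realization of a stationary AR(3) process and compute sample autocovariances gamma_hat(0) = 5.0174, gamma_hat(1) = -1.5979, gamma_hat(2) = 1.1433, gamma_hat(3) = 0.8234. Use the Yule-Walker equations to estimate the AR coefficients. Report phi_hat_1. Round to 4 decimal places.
\hat\phi_{1} = -0.3170

The Yule-Walker equations for an AR(p) process read, in matrix form,
  Gamma_p phi = r_p,   with   (Gamma_p)_{ij} = gamma(|i - j|),
                       (r_p)_i = gamma(i),   i,j = 1..p.
Substitute the sample gammas (Toeplitz matrix and right-hand side of size 3):
  Gamma_p = [[5.0174, -1.5979, 1.1433], [-1.5979, 5.0174, -1.5979], [1.1433, -1.5979, 5.0174]]
  r_p     = [-1.5979, 1.1433, 0.8234]
Written out (R1..R3):
  (R1) 5.0174 phi_1 - 1.5979 phi_2 + 1.1433 phi_3 = -1.5979
  (R2) -1.5979 phi_1 + 5.0174 phi_2 - 1.5979 phi_3 = 1.1433
  (R3) 1.1433 phi_1 - 1.5979 phi_2 + 5.0174 phi_3 = 0.8234
Gaussian elimination:
  R2 <- R2 - (-1.5979/5.0174) R1 = R2 - (-0.318472) R1:  4.508514 phi_2 - 1.233791 phi_3 = 0.634414
  R3 <- R3 - (1.1433/5.0174) R1 = R3 - (0.227867) R1:  -1.233791 phi_2 + 4.75688 phi_3 = 1.187509
  R3 <- R3 - (-1.233791/4.508514) R2 = R3 - (-0.273658) R2:  4.419243 phi_3 = 1.361121
Back-substitution:
  phi_hat_3 = 1.361121 / 4.419243 = 0.307999
  phi_hat_2 = (0.634414 - (-1.233791)(0.307999)) / 4.508514 = 0.225001
  phi_hat_1 = (-1.5979 - (-1.5979)(0.225001) - (1.1433)(0.307999)) / 5.0174 = -0.316998
So phi_hat = [-0.3170, 0.2250, 0.3080].
Therefore phi_hat_1 = -0.3170.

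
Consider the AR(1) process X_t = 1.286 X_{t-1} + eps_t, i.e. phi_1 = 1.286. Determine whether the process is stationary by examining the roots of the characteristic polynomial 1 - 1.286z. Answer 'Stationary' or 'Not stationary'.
\text{Not stationary}

The AR(p) characteristic polynomial is P(z) = 1 - 1.286z.
Stationarity requires all roots to lie outside the unit circle, i.e. |z| > 1 for every root.
This is linear in z: 1 + (-1.286) z = 0  =>  z = -1/(-1.286) = 0.777605,  |z| = 0.777605.
Moduli of all roots: 0.7776.
All moduli strictly greater than 1? No.
Verdict: Not stationary.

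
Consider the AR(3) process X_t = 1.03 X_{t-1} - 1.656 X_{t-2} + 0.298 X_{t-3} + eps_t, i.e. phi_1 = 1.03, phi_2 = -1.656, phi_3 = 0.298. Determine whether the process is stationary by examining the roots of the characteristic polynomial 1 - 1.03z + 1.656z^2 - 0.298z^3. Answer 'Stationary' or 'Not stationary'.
\text{Not stationary}

The AR(p) characteristic polynomial is P(z) = 1 - 1.03z + 1.656z^2 - 0.298z^3.
Stationarity requires all roots to lie outside the unit circle, i.e. |z| > 1 for every root.
Degree 3: look for a simple real root z0 first, then factor out (1 - z/z0) and solve the remaining quadratic.
Testing z0 = 5: P(5) = 1 + (-1.03)(5) + (1.656)(5)^2 + (-0.298)(5)^3
  = 1 + (-5.15) + (41.4) + (-37.25) = 0.  So z_0 = 5 is a root, |z_0| = 5.
Divide out the factor (1 - 0.2 z) = (1 - z/z0) (since 1/z0 = 0.2):
  P(z) = (1 - 0.2 z)(1 + (-0.83) z + (1.49) z^2)
  [check: z-coef -0.83 - (0.2) = -1.03; z^2-coef 1.49 - (0.2)(-0.83) = 1.656; z^3-coef -(0.2)(1.49) = -0.298.]
Remaining roots from the quadratic factor 1 + (-0.83) z + (1.49) z^2:
  Set 1 + (-0.83) z + (1.49) z^2 = 0, i.e. a z^2 + b z + c = 0 with a = 1.49, b = -0.83, c = 1.
  Discriminant D = b^2 - 4ac = (-0.83)^2 - 4*(1.49)*1 = 0.6889 - (5.96) = -5.2711.
  D < 0, so the roots are the complex-conjugate pair z = (-b +/- i sqrt(-D)) / (2a) = 0.2785 +/- 0.7704i.
  For a conjugate pair |z|^2 = z * conj(z) = (product of roots) = c/a = 1/(1.49) = 0.671141, so |z| = sqrt(0.671141) = 0.8192 for both roots.
Moduli of all roots: 5.0000, 0.8192, 0.8192.
All moduli strictly greater than 1? No.
Verdict: Not stationary.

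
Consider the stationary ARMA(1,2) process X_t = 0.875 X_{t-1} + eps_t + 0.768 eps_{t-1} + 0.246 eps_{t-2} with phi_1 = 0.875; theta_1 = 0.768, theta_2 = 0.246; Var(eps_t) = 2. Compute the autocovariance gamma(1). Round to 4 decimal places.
\gamma(1) = 29.9834

Multiply the model equation by X_{t-k} and take expectations. With theta_0 = psi_0 = 1 and psi_j the MA(infinity) weights, this gives
  gamma(k) - sum_i phi_i gamma(k-i) = c_k,
  c_k = sigma^2 * sum_{j=k..q} theta_j psi_{j-k}   (c_k = 0 for k > q),
using gamma(-m) = gamma(m).
psi-weights needed (psi_j = theta_j + sum_i phi_i psi_{j-i}):
  psi_1 = theta_1 + phi_1 = 0.768 + (0.875) = 1.643
  psi_2 = theta_2 + phi_1 psi_1 = 0.246 + (0.875)(1.643) = 1.683625
Right-hand sides:
  c_0 = sigma^2 (1 + theta_1 psi_1 + theta_2 psi_2) = 2 * (1 + (0.768)(1.643) + (0.246)(1.683625)) = 2 * 2.675996 = 5.351992
  c_1 = sigma^2 (theta_1 + theta_2 psi_1) = 2 * (0.768 + (0.246)(1.643)) = 2.344356
  c_2 = sigma^2 theta_2 = 2 * (0.246) = 0.492
Equations for k = 0 and k = 1 (AR order 1):
  gamma(0) = phi_1 gamma(1) + c_0
  gamma(1) = phi_1 gamma(0) + c_1
Substituting the second into the first: gamma(0) (1 - phi_1^2) = c_0 + phi_1 c_1, so
  gamma(0) = (c_0 + phi_1 c_1) / (1 - phi_1^2) = (5.351992 + (0.875)(2.344356)) / (1 - (0.875)^2) = 7.403303 / 0.234375 = 31.587426.
  gamma(1) = phi_1 gamma(0) + c_1 = (0.875)(31.587426) + (2.344356) = 29.983354.
Therefore gamma(1) = 29.9834 (to 4 decimal places).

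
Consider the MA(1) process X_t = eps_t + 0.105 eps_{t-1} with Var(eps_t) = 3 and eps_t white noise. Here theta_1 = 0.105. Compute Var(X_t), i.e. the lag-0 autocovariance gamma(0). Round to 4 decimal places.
\gamma(0) = 3.0331

For an MA(q) process X_t = eps_t + sum_i theta_i eps_{t-i} with
Var(eps_t) = sigma^2, the variance is
  gamma(0) = sigma^2 * (1 + sum_i theta_i^2).
  sum_i theta_i^2 = (0.105)^2 = 0.011025.
  gamma(0) = 3 * (1 + 0.011025) = 3 * 1.011025 = 3.033075, which rounds to 3.0331.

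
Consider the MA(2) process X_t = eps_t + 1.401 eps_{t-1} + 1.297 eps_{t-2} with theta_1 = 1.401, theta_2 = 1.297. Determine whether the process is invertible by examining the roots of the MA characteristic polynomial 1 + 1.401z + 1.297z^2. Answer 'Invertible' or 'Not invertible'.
\text{Not invertible}

The MA(q) characteristic polynomial is P(z) = 1 + 1.401z + 1.297z^2.
Invertibility requires all roots to lie outside the unit circle, i.e. |z| > 1 for every root.
Set 1 + (1.401) z + (1.297) z^2 = 0, i.e. a z^2 + b z + c = 0 with a = 1.297, b = 1.401, c = 1.
Discriminant D = b^2 - 4ac = (1.401)^2 - 4*(1.297)*1 = 1.962801 - (5.188) = -3.225199.
D < 0, so the roots are the complex-conjugate pair z = (-b +/- i sqrt(-D)) / (2a) = -0.5401 +/- 0.6923i.
For a conjugate pair |z|^2 = z * conj(z) = (product of roots) = c/a = 1/(1.297) = 0.77101, so |z| = sqrt(0.77101) = 0.8781 for both roots.
Moduli of all roots: 0.8781, 0.8781.
All moduli strictly greater than 1? No.
Verdict: Not invertible.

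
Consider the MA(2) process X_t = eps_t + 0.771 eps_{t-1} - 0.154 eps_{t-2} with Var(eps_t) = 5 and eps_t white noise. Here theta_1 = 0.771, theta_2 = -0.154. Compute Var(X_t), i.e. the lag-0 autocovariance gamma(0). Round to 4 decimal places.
\gamma(0) = 8.0908

For an MA(q) process X_t = eps_t + sum_i theta_i eps_{t-i} with
Var(eps_t) = sigma^2, the variance is
  gamma(0) = sigma^2 * (1 + sum_i theta_i^2).
  sum_i theta_i^2 = (0.771)^2 + (-0.154)^2 = 0.594441 + 0.023716 = 0.618157.
  gamma(0) = 5 * (1 + 0.618157) = 5 * 1.618157 = 8.090785, which rounds to 8.0908.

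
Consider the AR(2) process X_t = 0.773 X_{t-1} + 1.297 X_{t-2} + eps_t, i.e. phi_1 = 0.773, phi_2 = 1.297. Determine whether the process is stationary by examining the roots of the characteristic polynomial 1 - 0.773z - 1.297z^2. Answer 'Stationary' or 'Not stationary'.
\text{Not stationary}

The AR(p) characteristic polynomial is P(z) = 1 - 0.773z - 1.297z^2.
Stationarity requires all roots to lie outside the unit circle, i.e. |z| > 1 for every root.
Set 1 + (-0.773) z + (-1.297) z^2 = 0, i.e. a z^2 + b z + c = 0 with a = -1.297, b = -0.773, c = 1.
Discriminant D = b^2 - 4ac = (-0.773)^2 - 4*(-1.297)*1 = 0.597529 - (-5.188) = 5.785529.
D >= 0, so the roots are real: z = (-b +/- sqrt(D)) / (2a) = (0.773 +/- 2.405313) / (-2.594).
  z_1 = (0.773 + 2.405313) / (-2.594) = -1.2253,   |z_1| = 1.2253.
  z_2 = (0.773 - 2.405313) / (-2.594) = 0.6293,   |z_2| = 0.6293.
Moduli of all roots: 1.2253, 0.6293.
All moduli strictly greater than 1? No.
Verdict: Not stationary.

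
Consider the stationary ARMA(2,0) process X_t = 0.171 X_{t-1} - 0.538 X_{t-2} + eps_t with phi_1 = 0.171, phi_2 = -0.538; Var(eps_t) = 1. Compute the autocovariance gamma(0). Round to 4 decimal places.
\gamma(0) = 1.4250

Multiply the model equation by X_{t-k} and take expectations. With theta_0 = psi_0 = 1 and psi_j the MA(infinity) weights, this gives
  gamma(k) - sum_i phi_i gamma(k-i) = c_k,
  c_k = sigma^2 * sum_{j=k..q} theta_j psi_{j-k}   (c_k = 0 for k > q),
using gamma(-m) = gamma(m).
Pure AR (q = 0): c_0 = sigma^2 = 1, c_k = 0 for k >= 1.
Equations for k = 0, 1, 2 (AR order 2, c_2 = 0):
  (E0) gamma(0) = phi_1 gamma(1) + phi_2 gamma(2) + c_0
  (E1) gamma(1) = phi_1 gamma(0) + phi_2 gamma(1) + c_1
  (E2) gamma(2) = phi_1 gamma(1) + phi_2 gamma(0)
From (E1): gamma(1) = A gamma(0) + B with
  A = phi_1 / (1 - phi_2) = 0.171 / 1.538 = 0.111183,   B = c_1 / (1 - phi_2) = 0 / 1.538 = 0.
Insert (E2) into (E0): gamma(0) (1 - phi_2^2) = phi_1 (1 + phi_2) gamma(1) + c_0.
  phi_1 (1 + phi_2) = (0.171)(0.462) = 0.079002,   1 - phi_2^2 = 0.710556.
Replace gamma(1) by A gamma(0) + B and collect gamma(0):
  gamma(0) [0.710556 - (0.079002)(0.111183)] = c_0 = 1
  gamma(0) * 0.701772 = 1
  gamma(0) = 1 / 0.701772 = 1.424964.
Therefore gamma(0) = 1.4250 (to 4 decimal places).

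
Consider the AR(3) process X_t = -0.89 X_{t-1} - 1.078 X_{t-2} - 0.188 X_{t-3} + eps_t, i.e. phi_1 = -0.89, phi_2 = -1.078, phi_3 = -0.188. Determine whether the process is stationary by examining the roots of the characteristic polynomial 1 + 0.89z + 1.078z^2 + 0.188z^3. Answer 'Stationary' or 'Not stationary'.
\text{Stationary}

The AR(p) characteristic polynomial is P(z) = 1 + 0.89z + 1.078z^2 + 0.188z^3.
Stationarity requires all roots to lie outside the unit circle, i.e. |z| > 1 for every root.
Degree 3: look for a simple real root z0 first, then factor out (1 - z/z0) and solve the remaining quadratic.
Testing z0 = -5: P(-5) = 1 + (0.89)(-5) + (1.078)(-5)^2 + (0.188)(-5)^3
  = 1 + (-4.45) + (26.95) + (-23.5) = 0.  So z_0 = -5 is a root, |z_0| = 5.
Divide out the factor (1 + 0.2 z) = (1 - z/z0) (since 1/z0 = -0.2):
  P(z) = (1 + 0.2 z)(1 + (0.69) z + (0.94) z^2)
  [check: z-coef 0.69 - (-0.2) = 0.89; z^2-coef 0.94 - (-0.2)(0.69) = 1.078; z^3-coef -(-0.2)(0.94) = 0.188.]
Remaining roots from the quadratic factor 1 + (0.69) z + (0.94) z^2:
  Set 1 + (0.69) z + (0.94) z^2 = 0, i.e. a z^2 + b z + c = 0 with a = 0.94, b = 0.69, c = 1.
  Discriminant D = b^2 - 4ac = (0.69)^2 - 4*(0.94)*1 = 0.4761 - (3.76) = -3.2839.
  D < 0, so the roots are the complex-conjugate pair z = (-b +/- i sqrt(-D)) / (2a) = -0.367 +/- 0.9639i.
  For a conjugate pair |z|^2 = z * conj(z) = (product of roots) = c/a = 1/(0.94) = 1.06383, so |z| = sqrt(1.06383) = 1.0314 for both roots.
Moduli of all roots: 5.0000, 1.0314, 1.0314.
All moduli strictly greater than 1? Yes.
Verdict: Stationary.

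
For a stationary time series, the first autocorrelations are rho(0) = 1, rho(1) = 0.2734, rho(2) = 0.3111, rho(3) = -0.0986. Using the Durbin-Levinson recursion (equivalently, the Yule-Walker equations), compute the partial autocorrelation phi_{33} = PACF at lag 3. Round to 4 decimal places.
\phi_{33} = -0.2680

The PACF at lag k is phi_{kk}, the last component of the solution
to the Yule-Walker system G_k phi = r_k where
  (G_k)_{ij} = rho(|i - j|), (r_k)_i = rho(i), i,j = 1..k.
Equivalently, Durbin-Levinson gives phi_{kk} iteratively:
  phi_{11} = rho(1)
  phi_{kk} = [rho(k) - sum_{j=1..k-1} phi_{k-1,j} rho(k-j)]
            / [1 - sum_{j=1..k-1} phi_{k-1,j} rho(j)],
  phi_{k,j} = phi_{k-1,j} - phi_{kk} phi_{k-1,k-j},  j = 1..k-1.
Step k = 1:
  phi_11 = rho(1) = 0.2734.
Step k = 2:
  phi_22 = [rho(2) - phi_11 rho(1)] / [1 - phi_11 rho(1)] = [0.3111 - (0.2734)(0.2734)] / [1 - (0.2734)(0.2734)]
         = 0.23635244 / 0.92525244 = 0.255446.
  Update: phi_21 = phi_11 - phi_22 phi_11 = 0.2734 - (0.255446)(0.2734) = 0.203561.
Step k = 3:
  phi_33 = [rho(3) - phi_21 rho(2) - phi_22 rho(1)] / [1 - phi_21 rho(1) - phi_22 rho(2)]
    numerator   = -0.0986 - (0.203561)(0.3111) - (0.255446)(0.2734) = -0.23176687
    denominator = 1 - (0.203561)(0.2734) - (0.255446)(0.3111) = 0.86487705
  phi_33 = -0.23176687 / 0.86487705 = -0.268.
Therefore phi_{33} = -0.2680.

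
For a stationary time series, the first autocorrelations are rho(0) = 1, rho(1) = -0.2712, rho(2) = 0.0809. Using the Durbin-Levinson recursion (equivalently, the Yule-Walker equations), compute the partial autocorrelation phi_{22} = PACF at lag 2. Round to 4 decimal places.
\phi_{22} = 0.0079

The PACF at lag k is phi_{kk}, the last component of the solution
to the Yule-Walker system G_k phi = r_k where
  (G_k)_{ij} = rho(|i - j|), (r_k)_i = rho(i), i,j = 1..k.
Equivalently, Durbin-Levinson gives phi_{kk} iteratively:
  phi_{11} = rho(1)
  phi_{kk} = [rho(k) - sum_{j=1..k-1} phi_{k-1,j} rho(k-j)]
            / [1 - sum_{j=1..k-1} phi_{k-1,j} rho(j)],
  phi_{k,j} = phi_{k-1,j} - phi_{kk} phi_{k-1,k-j},  j = 1..k-1.
Step k = 1:
  phi_11 = rho(1) = -0.2712.
Step k = 2:
  phi_22 = [rho(2) - phi_11 rho(1)] / [1 - phi_11 rho(1)] = [0.0809 - (-0.2712)(-0.2712)] / [1 - (-0.2712)(-0.2712)]
         = 0.00735056 / 0.92645056 = 0.0079.
Therefore phi_{22} = 0.0079.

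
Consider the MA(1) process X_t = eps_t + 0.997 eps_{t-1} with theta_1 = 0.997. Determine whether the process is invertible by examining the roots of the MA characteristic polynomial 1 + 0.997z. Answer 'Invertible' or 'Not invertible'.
\text{Invertible}

The MA(q) characteristic polynomial is P(z) = 1 + 0.997z.
Invertibility requires all roots to lie outside the unit circle, i.e. |z| > 1 for every root.
This is linear in z: 1 + (0.997) z = 0  =>  z = -1/(0.997) = -1.003009,  |z| = 1.003009.
Moduli of all roots: 1.0030.
All moduli strictly greater than 1? Yes.
Verdict: Invertible.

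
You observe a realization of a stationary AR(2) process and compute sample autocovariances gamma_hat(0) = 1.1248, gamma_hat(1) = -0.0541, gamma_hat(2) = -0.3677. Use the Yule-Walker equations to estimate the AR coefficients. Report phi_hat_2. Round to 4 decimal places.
\hat\phi_{2} = -0.3300

The Yule-Walker equations for an AR(p) process read, in matrix form,
  Gamma_p phi = r_p,   with   (Gamma_p)_{ij} = gamma(|i - j|),
                       (r_p)_i = gamma(i),   i,j = 1..p.
Substitute the sample gammas (Toeplitz matrix and right-hand side of size 2):
  Gamma_p = [[1.1248, -0.0541], [-0.0541, 1.1248]]
  r_p     = [-0.0541, -0.3677]
Written out:
  1.1248 phi_1 - 0.0541 phi_2 = -0.0541
  -0.0541 phi_1 + 1.1248 phi_2 = -0.3677
Solve by Cramer's rule:
  det = gamma(0)^2 - gamma(1)^2 = (1.1248)^2 - (-0.0541)^2 = 1.26517504 - 0.00292681 = 1.26224823
  phi_hat_1 = [gamma(1) gamma(0) - gamma(1) gamma(2)] / det = [(-0.0541)(1.1248) - (-0.0541)(-0.3677)] / 1.26224823 = -0.08074425 / 1.26224823 = -0.064
  phi_hat_2 = [gamma(0) gamma(2) - gamma(1)^2] / det = [(1.1248)(-0.3677) - (-0.0541)^2] / 1.26224823 = -0.41651577 / 1.26224823 = -0.33
So phi_hat = [-0.0640, -0.3300].
Therefore phi_hat_2 = -0.3300.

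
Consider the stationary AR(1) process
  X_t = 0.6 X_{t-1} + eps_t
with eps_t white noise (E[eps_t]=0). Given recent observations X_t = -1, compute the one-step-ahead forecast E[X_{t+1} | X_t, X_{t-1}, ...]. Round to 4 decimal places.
E[X_{t+1} \mid \mathcal F_t] = -0.6000

For an AR(p) model X_t = c + sum_i phi_i X_{t-i} + eps_t, the
one-step-ahead conditional mean is
  E[X_{t+1} | X_t, ...] = c + sum_i phi_i X_{t+1-i}.
Substitute known values:
  E[X_{t+1} | ...] = (0.6) * (-1)
                   = -0.6000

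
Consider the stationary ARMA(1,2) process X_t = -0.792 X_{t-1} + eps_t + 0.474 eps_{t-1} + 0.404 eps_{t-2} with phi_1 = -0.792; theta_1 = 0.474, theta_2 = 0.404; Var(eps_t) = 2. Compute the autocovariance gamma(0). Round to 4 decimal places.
\gamma(0) = 4.5103

Multiply the model equation by X_{t-k} and take expectations. With theta_0 = psi_0 = 1 and psi_j the MA(infinity) weights, this gives
  gamma(k) - sum_i phi_i gamma(k-i) = c_k,
  c_k = sigma^2 * sum_{j=k..q} theta_j psi_{j-k}   (c_k = 0 for k > q),
using gamma(-m) = gamma(m).
psi-weights needed (psi_j = theta_j + sum_i phi_i psi_{j-i}):
  psi_1 = theta_1 + phi_1 = 0.474 + (-0.792) = -0.318
  psi_2 = theta_2 + phi_1 psi_1 = 0.404 + (-0.792)(-0.318) = 0.655856
Right-hand sides:
  c_0 = sigma^2 (1 + theta_1 psi_1 + theta_2 psi_2) = 2 * (1 + (0.474)(-0.318) + (0.404)(0.655856)) = 2 * 1.114234 = 2.228468
  c_1 = sigma^2 (theta_1 + theta_2 psi_1) = 2 * (0.474 + (0.404)(-0.318)) = 0.691056
  c_2 = sigma^2 theta_2 = 2 * (0.404) = 0.808
Equations for k = 0 and k = 1 (AR order 1):
  gamma(0) = phi_1 gamma(1) + c_0
  gamma(1) = phi_1 gamma(0) + c_1
Substituting the second into the first: gamma(0) (1 - phi_1^2) = c_0 + phi_1 c_1, so
  gamma(0) = (c_0 + phi_1 c_1) / (1 - phi_1^2) = (2.228468 + (-0.792)(0.691056)) / (1 - (-0.792)^2) = 1.681151 / 0.372736 = 4.5103.
Therefore gamma(0) = 4.5103 (to 4 decimal places).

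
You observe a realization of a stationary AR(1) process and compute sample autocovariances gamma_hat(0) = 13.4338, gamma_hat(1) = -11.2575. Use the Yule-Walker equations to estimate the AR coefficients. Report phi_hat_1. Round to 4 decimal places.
\hat\phi_{1} = -0.8380

The Yule-Walker equations for an AR(p) process read, in matrix form,
  Gamma_p phi = r_p,   with   (Gamma_p)_{ij} = gamma(|i - j|),
                       (r_p)_i = gamma(i),   i,j = 1..p.
Substitute the sample gammas (Toeplitz matrix and right-hand side of size 1):
  Gamma_p = [[13.4338]]
  r_p     = [-11.2575]
With p = 1 this is the single equation gamma(0) phi_1 = gamma(1):
  phi_hat_1 = gamma(1) / gamma(0) = -11.2575 / 13.4338 = -0.8380.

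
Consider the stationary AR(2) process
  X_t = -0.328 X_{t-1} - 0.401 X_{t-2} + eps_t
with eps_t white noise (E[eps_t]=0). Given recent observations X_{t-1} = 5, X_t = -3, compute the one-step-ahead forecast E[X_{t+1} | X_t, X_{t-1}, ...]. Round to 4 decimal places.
E[X_{t+1} \mid \mathcal F_t] = -1.0210

For an AR(p) model X_t = c + sum_i phi_i X_{t-i} + eps_t, the
one-step-ahead conditional mean is
  E[X_{t+1} | X_t, ...] = c + sum_i phi_i X_{t+1-i}.
Substitute known values:
  E[X_{t+1} | ...] = (-0.328) * (-3) + (-0.401) * (5)
                   = -1.0210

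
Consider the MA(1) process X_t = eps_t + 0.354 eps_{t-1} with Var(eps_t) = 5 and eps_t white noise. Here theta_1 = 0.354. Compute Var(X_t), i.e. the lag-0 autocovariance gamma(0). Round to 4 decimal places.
\gamma(0) = 5.6266

For an MA(q) process X_t = eps_t + sum_i theta_i eps_{t-i} with
Var(eps_t) = sigma^2, the variance is
  gamma(0) = sigma^2 * (1 + sum_i theta_i^2).
  sum_i theta_i^2 = (0.354)^2 = 0.125316.
  gamma(0) = 5 * (1 + 0.125316) = 5 * 1.125316 = 5.62658, which rounds to 5.6266.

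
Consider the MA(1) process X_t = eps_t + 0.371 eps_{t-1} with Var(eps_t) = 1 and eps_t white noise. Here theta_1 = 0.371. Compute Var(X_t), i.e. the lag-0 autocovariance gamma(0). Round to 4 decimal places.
\gamma(0) = 1.1376

For an MA(q) process X_t = eps_t + sum_i theta_i eps_{t-i} with
Var(eps_t) = sigma^2, the variance is
  gamma(0) = sigma^2 * (1 + sum_i theta_i^2).
  sum_i theta_i^2 = (0.371)^2 = 0.137641.
  gamma(0) = 1 * (1 + 0.137641) = 1 * 1.137641 = 1.137641, which rounds to 1.1376.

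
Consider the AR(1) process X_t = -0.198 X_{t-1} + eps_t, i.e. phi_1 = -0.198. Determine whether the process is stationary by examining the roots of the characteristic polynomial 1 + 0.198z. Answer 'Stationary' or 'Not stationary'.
\text{Stationary}

The AR(p) characteristic polynomial is P(z) = 1 + 0.198z.
Stationarity requires all roots to lie outside the unit circle, i.e. |z| > 1 for every root.
This is linear in z: 1 + (0.198) z = 0  =>  z = -1/(0.198) = -5.050505,  |z| = 5.050505.
Moduli of all roots: 5.0505.
All moduli strictly greater than 1? Yes.
Verdict: Stationary.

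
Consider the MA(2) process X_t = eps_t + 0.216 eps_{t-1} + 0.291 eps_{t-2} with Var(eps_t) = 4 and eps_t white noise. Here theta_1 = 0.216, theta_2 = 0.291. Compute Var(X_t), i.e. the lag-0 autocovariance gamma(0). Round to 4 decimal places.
\gamma(0) = 4.5253

For an MA(q) process X_t = eps_t + sum_i theta_i eps_{t-i} with
Var(eps_t) = sigma^2, the variance is
  gamma(0) = sigma^2 * (1 + sum_i theta_i^2).
  sum_i theta_i^2 = (0.216)^2 + (0.291)^2 = 0.046656 + 0.084681 = 0.131337.
  gamma(0) = 4 * (1 + 0.131337) = 4 * 1.131337 = 4.525348, which rounds to 4.5253.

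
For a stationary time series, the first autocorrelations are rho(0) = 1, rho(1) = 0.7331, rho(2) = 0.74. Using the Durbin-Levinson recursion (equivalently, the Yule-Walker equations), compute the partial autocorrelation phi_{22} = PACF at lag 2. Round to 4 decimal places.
\phi_{22} = 0.4379

The PACF at lag k is phi_{kk}, the last component of the solution
to the Yule-Walker system G_k phi = r_k where
  (G_k)_{ij} = rho(|i - j|), (r_k)_i = rho(i), i,j = 1..k.
Equivalently, Durbin-Levinson gives phi_{kk} iteratively:
  phi_{11} = rho(1)
  phi_{kk} = [rho(k) - sum_{j=1..k-1} phi_{k-1,j} rho(k-j)]
            / [1 - sum_{j=1..k-1} phi_{k-1,j} rho(j)],
  phi_{k,j} = phi_{k-1,j} - phi_{kk} phi_{k-1,k-j},  j = 1..k-1.
Step k = 1:
  phi_11 = rho(1) = 0.7331.
Step k = 2:
  phi_22 = [rho(2) - phi_11 rho(1)] / [1 - phi_11 rho(1)] = [0.74 - (0.7331)(0.7331)] / [1 - (0.7331)(0.7331)]
         = 0.20256439 / 0.46256439 = 0.4379.
Therefore phi_{22} = 0.4379.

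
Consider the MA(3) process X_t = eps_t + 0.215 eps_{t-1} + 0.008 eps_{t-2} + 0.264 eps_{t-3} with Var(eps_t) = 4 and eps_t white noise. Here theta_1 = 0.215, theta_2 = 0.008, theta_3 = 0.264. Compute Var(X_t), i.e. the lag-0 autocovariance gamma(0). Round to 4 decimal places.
\gamma(0) = 4.4639

For an MA(q) process X_t = eps_t + sum_i theta_i eps_{t-i} with
Var(eps_t) = sigma^2, the variance is
  gamma(0) = sigma^2 * (1 + sum_i theta_i^2).
  sum_i theta_i^2 = (0.215)^2 + (0.008)^2 + (0.264)^2 = 0.046225 + 0.000064 + 0.069696 = 0.115985.
  gamma(0) = 4 * (1 + 0.115985) = 4 * 1.115985 = 4.46394, which rounds to 4.4639.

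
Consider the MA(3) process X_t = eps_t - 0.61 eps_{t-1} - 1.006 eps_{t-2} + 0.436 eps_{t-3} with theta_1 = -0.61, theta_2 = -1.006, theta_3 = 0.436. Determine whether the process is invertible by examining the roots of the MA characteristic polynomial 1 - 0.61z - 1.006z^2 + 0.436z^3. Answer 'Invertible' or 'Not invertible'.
\text{Not invertible}

The MA(q) characteristic polynomial is P(z) = 1 - 0.61z - 1.006z^2 + 0.436z^3.
Invertibility requires all roots to lie outside the unit circle, i.e. |z| > 1 for every root.
Degree 3: look for a simple real root z0 first, then factor out (1 - z/z0) and solve the remaining quadratic.
Testing z0 = 2.5: P(2.5) = 1 + (-0.61)(2.5) + (-1.006)(2.5)^2 + (0.436)(2.5)^3
  = 1 + (-1.525) + (-6.2875) + (6.8125) = 0.  So z_0 = 2.5 is a root, |z_0| = 2.5.
Divide out the factor (1 - 0.4 z) = (1 - z/z0) (since 1/z0 = 0.4):
  P(z) = (1 - 0.4 z)(1 + (-0.21) z + (-1.09) z^2)
  [check: z-coef -0.21 - (0.4) = -0.61; z^2-coef -1.09 - (0.4)(-0.21) = -1.006; z^3-coef -(0.4)(-1.09) = 0.436.]
Remaining roots from the quadratic factor 1 + (-0.21) z + (-1.09) z^2:
  Set 1 + (-0.21) z + (-1.09) z^2 = 0, i.e. a z^2 + b z + c = 0 with a = -1.09, b = -0.21, c = 1.
  Discriminant D = b^2 - 4ac = (-0.21)^2 - 4*(-1.09)*1 = 0.0441 - (-4.36) = 4.4041.
  D >= 0, so the roots are real: z = (-b +/- sqrt(D)) / (2a) = (0.21 +/- 2.098595) / (-2.18).
    z_1 = (0.21 + 2.098595) / (-2.18) = -1.059,   |z_1| = 1.059.
    z_2 = (0.21 - 2.098595) / (-2.18) = 0.8663,   |z_2| = 0.8663.
Moduli of all roots: 2.5000, 1.0590, 0.8663.
All moduli strictly greater than 1? No.
Verdict: Not invertible.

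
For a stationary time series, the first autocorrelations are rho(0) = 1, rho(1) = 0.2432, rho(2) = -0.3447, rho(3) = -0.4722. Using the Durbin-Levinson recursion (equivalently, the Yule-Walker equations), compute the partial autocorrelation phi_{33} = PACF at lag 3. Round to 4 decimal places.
\phi_{33} = -0.3231

The PACF at lag k is phi_{kk}, the last component of the solution
to the Yule-Walker system G_k phi = r_k where
  (G_k)_{ij} = rho(|i - j|), (r_k)_i = rho(i), i,j = 1..k.
Equivalently, Durbin-Levinson gives phi_{kk} iteratively:
  phi_{11} = rho(1)
  phi_{kk} = [rho(k) - sum_{j=1..k-1} phi_{k-1,j} rho(k-j)]
            / [1 - sum_{j=1..k-1} phi_{k-1,j} rho(j)],
  phi_{k,j} = phi_{k-1,j} - phi_{kk} phi_{k-1,k-j},  j = 1..k-1.
Step k = 1:
  phi_11 = rho(1) = 0.2432.
Step k = 2:
  phi_22 = [rho(2) - phi_11 rho(1)] / [1 - phi_11 rho(1)] = [-0.3447 - (0.2432)(0.2432)] / [1 - (0.2432)(0.2432)]
         = -0.40384624 / 0.94085376 = -0.429234.
  Update: phi_21 = phi_11 - phi_22 phi_11 = 0.2432 - (-0.429234)(0.2432) = 0.34759.
Step k = 3:
  phi_33 = [rho(3) - phi_21 rho(2) - phi_22 rho(1)] / [1 - phi_21 rho(1) - phi_22 rho(2)]
    numerator   = -0.4722 - (0.34759)(-0.3447) - (-0.429234)(0.2432) = -0.24799618
    denominator = 1 - (0.34759)(0.2432) - (-0.429234)(-0.3447) = 0.7675093
  phi_33 = -0.24799618 / 0.7675093 = -0.3231.
Therefore phi_{33} = -0.3231.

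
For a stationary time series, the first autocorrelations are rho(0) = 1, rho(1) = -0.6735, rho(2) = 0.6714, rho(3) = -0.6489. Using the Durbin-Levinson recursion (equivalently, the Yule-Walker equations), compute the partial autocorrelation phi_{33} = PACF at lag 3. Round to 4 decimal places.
\phi_{33} = -0.2361

The PACF at lag k is phi_{kk}, the last component of the solution
to the Yule-Walker system G_k phi = r_k where
  (G_k)_{ij} = rho(|i - j|), (r_k)_i = rho(i), i,j = 1..k.
Equivalently, Durbin-Levinson gives phi_{kk} iteratively:
  phi_{11} = rho(1)
  phi_{kk} = [rho(k) - sum_{j=1..k-1} phi_{k-1,j} rho(k-j)]
            / [1 - sum_{j=1..k-1} phi_{k-1,j} rho(j)],
  phi_{k,j} = phi_{k-1,j} - phi_{kk} phi_{k-1,k-j},  j = 1..k-1.
Step k = 1:
  phi_11 = rho(1) = -0.6735.
Step k = 2:
  phi_22 = [rho(2) - phi_11 rho(1)] / [1 - phi_11 rho(1)] = [0.6714 - (-0.6735)(-0.6735)] / [1 - (-0.6735)(-0.6735)]
         = 0.21779775 / 0.54639775 = 0.398607.
  Update: phi_21 = phi_11 - phi_22 phi_11 = -0.6735 - (0.398607)(-0.6735) = -0.405038.
Step k = 3:
  phi_33 = [rho(3) - phi_21 rho(2) - phi_22 rho(1)] / [1 - phi_21 rho(1) - phi_22 rho(2)]
    numerator   = -0.6489 - (-0.405038)(0.6714) - (0.398607)(-0.6735) = -0.10849564
    denominator = 1 - (-0.405038)(-0.6735) - (0.398607)(0.6714) = 0.45958213
  phi_33 = -0.10849564 / 0.45958213 = -0.2361.
Therefore phi_{33} = -0.2361.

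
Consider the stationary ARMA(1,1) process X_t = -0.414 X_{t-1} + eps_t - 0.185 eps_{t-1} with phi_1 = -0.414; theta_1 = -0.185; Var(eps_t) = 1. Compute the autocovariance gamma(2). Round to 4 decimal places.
\gamma(2) = 0.3222

Multiply the model equation by X_{t-k} and take expectations. With theta_0 = psi_0 = 1 and psi_j the MA(infinity) weights, this gives
  gamma(k) - sum_i phi_i gamma(k-i) = c_k,
  c_k = sigma^2 * sum_{j=k..q} theta_j psi_{j-k}   (c_k = 0 for k > q),
using gamma(-m) = gamma(m).
psi-weights needed (psi_j = theta_j + sum_i phi_i psi_{j-i}):
  psi_1 = theta_1 + phi_1 = -0.185 + (-0.414) = -0.599
Right-hand sides:
  c_0 = sigma^2 (1 + theta_1 psi_1) = 1 * (1 + (-0.185)(-0.599)) = 1 * 1.110815 = 1.110815
  c_1 = sigma^2 theta_1 = 1 * (-0.185) = -0.185
  c_2 = 0
Equations for k = 0 and k = 1 (AR order 1):
  gamma(0) = phi_1 gamma(1) + c_0
  gamma(1) = phi_1 gamma(0) + c_1
Substituting the second into the first: gamma(0) (1 - phi_1^2) = c_0 + phi_1 c_1, so
  gamma(0) = (c_0 + phi_1 c_1) / (1 - phi_1^2) = (1.110815 + (-0.414)(-0.185)) / (1 - (-0.414)^2) = 1.187405 / 0.828604 = 1.433019.
  gamma(1) = phi_1 gamma(0) + c_1 = (-0.414)(1.433019) + (-0.185) = -0.77827.
For k = 2 (> q): gamma(2) = phi_1 gamma(1) = (-0.414)(-0.77827) = 0.322204.
Therefore gamma(2) = 0.3222 (to 4 decimal places).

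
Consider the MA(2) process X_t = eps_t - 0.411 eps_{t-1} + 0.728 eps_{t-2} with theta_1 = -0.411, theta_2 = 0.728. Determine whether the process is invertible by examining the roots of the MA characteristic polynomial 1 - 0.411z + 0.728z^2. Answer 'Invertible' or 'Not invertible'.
\text{Invertible}

The MA(q) characteristic polynomial is P(z) = 1 - 0.411z + 0.728z^2.
Invertibility requires all roots to lie outside the unit circle, i.e. |z| > 1 for every root.
Set 1 + (-0.411) z + (0.728) z^2 = 0, i.e. a z^2 + b z + c = 0 with a = 0.728, b = -0.411, c = 1.
Discriminant D = b^2 - 4ac = (-0.411)^2 - 4*(0.728)*1 = 0.168921 - (2.912) = -2.743079.
D < 0, so the roots are the complex-conjugate pair z = (-b +/- i sqrt(-D)) / (2a) = 0.2823 +/- 1.1375i.
For a conjugate pair |z|^2 = z * conj(z) = (product of roots) = c/a = 1/(0.728) = 1.373626, so |z| = sqrt(1.373626) = 1.172 for both roots.
Moduli of all roots: 1.1720, 1.1720.
All moduli strictly greater than 1? Yes.
Verdict: Invertible.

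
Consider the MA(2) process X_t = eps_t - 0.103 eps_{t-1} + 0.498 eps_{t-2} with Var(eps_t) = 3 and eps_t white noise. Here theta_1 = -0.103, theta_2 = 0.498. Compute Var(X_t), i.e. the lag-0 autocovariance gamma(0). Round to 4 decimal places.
\gamma(0) = 3.7758

For an MA(q) process X_t = eps_t + sum_i theta_i eps_{t-i} with
Var(eps_t) = sigma^2, the variance is
  gamma(0) = sigma^2 * (1 + sum_i theta_i^2).
  sum_i theta_i^2 = (-0.103)^2 + (0.498)^2 = 0.010609 + 0.248004 = 0.258613.
  gamma(0) = 3 * (1 + 0.258613) = 3 * 1.258613 = 3.775839, which rounds to 3.7758.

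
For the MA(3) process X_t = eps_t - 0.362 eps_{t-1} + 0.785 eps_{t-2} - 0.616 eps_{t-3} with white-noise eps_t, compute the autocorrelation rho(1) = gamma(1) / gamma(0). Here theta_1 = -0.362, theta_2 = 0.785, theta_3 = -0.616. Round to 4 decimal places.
\rho(1) = -0.5312

For an MA(q) process with theta_0 = 1, the autocovariance is
  gamma(k) = sigma^2 * sum_{i=0..q-k} theta_i * theta_{i+k},
and rho(k) = gamma(k) / gamma(0). Sigma^2 cancels.
  numerator   = (1)*(-0.362) + (-0.362)*(0.785) + (0.785)*(-0.616) = -1.12973.
  denominator = (1)^2 + (-0.362)^2 + (0.785)^2 + (-0.616)^2 = 2.126725.
  rho(1) = -1.12973 / 2.126725 = -0.5312.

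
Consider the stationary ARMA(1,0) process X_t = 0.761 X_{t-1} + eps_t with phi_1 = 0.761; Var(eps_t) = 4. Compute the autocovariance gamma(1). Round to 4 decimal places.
\gamma(1) = 7.2325

Multiply the model equation by X_{t-k} and take expectations. With theta_0 = psi_0 = 1 and psi_j the MA(infinity) weights, this gives
  gamma(k) - sum_i phi_i gamma(k-i) = c_k,
  c_k = sigma^2 * sum_{j=k..q} theta_j psi_{j-k}   (c_k = 0 for k > q),
using gamma(-m) = gamma(m).
Pure AR (q = 0): c_0 = sigma^2 = 4, c_k = 0 for k >= 1.
Equations for k = 0 and k = 1 (AR order 1):
  gamma(0) = phi_1 gamma(1) + c_0
  gamma(1) = phi_1 gamma(0) + c_1
Substituting the second into the first: gamma(0) (1 - phi_1^2) = c_0 + phi_1 c_1, so
  gamma(0) = c_0 / (1 - phi_1^2) = 4 / (1 - (0.761)^2) = 4 / 0.420879 = 9.503919.
  gamma(1) = phi_1 gamma(0) = (0.761)(9.503919) = 7.232482.
Therefore gamma(1) = 7.2325 (to 4 decimal places).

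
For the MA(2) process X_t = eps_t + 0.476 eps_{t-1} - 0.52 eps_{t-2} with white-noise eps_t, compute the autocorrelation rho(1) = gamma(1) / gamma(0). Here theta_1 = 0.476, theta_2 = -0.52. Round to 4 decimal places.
\rho(1) = 0.1526

For an MA(q) process with theta_0 = 1, the autocovariance is
  gamma(k) = sigma^2 * sum_{i=0..q-k} theta_i * theta_{i+k},
and rho(k) = gamma(k) / gamma(0). Sigma^2 cancels.
  numerator   = (1)*(0.476) + (0.476)*(-0.52) = 0.22848.
  denominator = (1)^2 + (0.476)^2 + (-0.52)^2 = 1.496976.
  rho(1) = 0.22848 / 1.496976 = 0.1526.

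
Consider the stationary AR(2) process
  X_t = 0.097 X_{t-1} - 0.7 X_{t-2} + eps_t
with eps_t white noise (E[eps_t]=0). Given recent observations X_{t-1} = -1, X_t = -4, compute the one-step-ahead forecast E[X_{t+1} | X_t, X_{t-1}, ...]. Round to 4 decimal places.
E[X_{t+1} \mid \mathcal F_t] = 0.3120

For an AR(p) model X_t = c + sum_i phi_i X_{t-i} + eps_t, the
one-step-ahead conditional mean is
  E[X_{t+1} | X_t, ...] = c + sum_i phi_i X_{t+1-i}.
Substitute known values:
  E[X_{t+1} | ...] = (0.097) * (-4) + (-0.7) * (-1)
                   = 0.3120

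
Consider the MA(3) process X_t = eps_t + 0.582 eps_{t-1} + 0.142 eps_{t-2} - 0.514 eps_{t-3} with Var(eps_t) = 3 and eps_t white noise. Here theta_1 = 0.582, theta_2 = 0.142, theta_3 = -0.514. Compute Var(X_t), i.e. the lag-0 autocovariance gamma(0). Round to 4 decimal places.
\gamma(0) = 4.8693

For an MA(q) process X_t = eps_t + sum_i theta_i eps_{t-i} with
Var(eps_t) = sigma^2, the variance is
  gamma(0) = sigma^2 * (1 + sum_i theta_i^2).
  sum_i theta_i^2 = (0.582)^2 + (0.142)^2 + (-0.514)^2 = 0.338724 + 0.020164 + 0.264196 = 0.623084.
  gamma(0) = 3 * (1 + 0.623084) = 3 * 1.623084 = 4.869252, which rounds to 4.8693.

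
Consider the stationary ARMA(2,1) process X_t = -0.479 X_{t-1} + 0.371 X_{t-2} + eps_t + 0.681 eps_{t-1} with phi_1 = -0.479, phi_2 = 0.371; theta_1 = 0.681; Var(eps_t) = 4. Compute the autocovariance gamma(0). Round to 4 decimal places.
\gamma(0) = 4.7100

Multiply the model equation by X_{t-k} and take expectations. With theta_0 = psi_0 = 1 and psi_j the MA(infinity) weights, this gives
  gamma(k) - sum_i phi_i gamma(k-i) = c_k,
  c_k = sigma^2 * sum_{j=k..q} theta_j psi_{j-k}   (c_k = 0 for k > q),
using gamma(-m) = gamma(m).
psi-weights needed (psi_j = theta_j + sum_i phi_i psi_{j-i}):
  psi_1 = theta_1 + phi_1 = 0.681 + (-0.479) = 0.202
Right-hand sides:
  c_0 = sigma^2 (1 + theta_1 psi_1) = 4 * (1 + (0.681)(0.202)) = 4 * 1.137562 = 4.550248
  c_1 = sigma^2 theta_1 = 4 * (0.681) = 2.724
  c_2 = 0
Equations for k = 0, 1, 2 (AR order 2, c_2 = 0):
  (E0) gamma(0) = phi_1 gamma(1) + phi_2 gamma(2) + c_0
  (E1) gamma(1) = phi_1 gamma(0) + phi_2 gamma(1) + c_1
  (E2) gamma(2) = phi_1 gamma(1) + phi_2 gamma(0)
From (E1): gamma(1) = A gamma(0) + B with
  A = phi_1 / (1 - phi_2) = -0.479 / 0.629 = -0.761526,   B = c_1 / (1 - phi_2) = 2.724 / 0.629 = 4.330684.
Insert (E2) into (E0): gamma(0) (1 - phi_2^2) = phi_1 (1 + phi_2) gamma(1) + c_0.
  phi_1 (1 + phi_2) = (-0.479)(1.371) = -0.656709,   1 - phi_2^2 = 0.862359.
Replace gamma(1) by A gamma(0) + B and collect gamma(0):
  gamma(0) [0.862359 - (-0.656709)(-0.761526)] = (-0.656709)(4.330684) + 4.550248
  gamma(0) * 0.362258 = 1.706249
  gamma(0) = 1.706249 / 0.362258 = 4.71004.
Therefore gamma(0) = 4.7100 (to 4 decimal places).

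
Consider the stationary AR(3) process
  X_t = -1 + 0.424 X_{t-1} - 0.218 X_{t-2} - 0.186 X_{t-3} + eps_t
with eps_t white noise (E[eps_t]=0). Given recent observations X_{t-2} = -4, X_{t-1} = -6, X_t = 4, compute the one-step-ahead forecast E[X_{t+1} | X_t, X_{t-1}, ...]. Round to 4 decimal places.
E[X_{t+1} \mid \mathcal F_t] = 2.7480

For an AR(p) model X_t = c + sum_i phi_i X_{t-i} + eps_t, the
one-step-ahead conditional mean is
  E[X_{t+1} | X_t, ...] = c + sum_i phi_i X_{t+1-i}.
Substitute known values:
  E[X_{t+1} | ...] = -1 + (0.424) * (4) + (-0.218) * (-6) + (-0.186) * (-4)
                   = 2.7480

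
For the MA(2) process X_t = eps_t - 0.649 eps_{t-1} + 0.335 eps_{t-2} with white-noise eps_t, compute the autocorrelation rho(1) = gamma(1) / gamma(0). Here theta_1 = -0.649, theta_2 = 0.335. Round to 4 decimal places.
\rho(1) = -0.5650

For an MA(q) process with theta_0 = 1, the autocovariance is
  gamma(k) = sigma^2 * sum_{i=0..q-k} theta_i * theta_{i+k},
and rho(k) = gamma(k) / gamma(0). Sigma^2 cancels.
  numerator   = (1)*(-0.649) + (-0.649)*(0.335) = -0.866415.
  denominator = (1)^2 + (-0.649)^2 + (0.335)^2 = 1.533426.
  rho(1) = -0.866415 / 1.533426 = -0.5650.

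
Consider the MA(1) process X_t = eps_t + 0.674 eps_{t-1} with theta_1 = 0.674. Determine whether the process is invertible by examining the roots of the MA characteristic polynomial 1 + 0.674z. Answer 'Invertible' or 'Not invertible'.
\text{Invertible}

The MA(q) characteristic polynomial is P(z) = 1 + 0.674z.
Invertibility requires all roots to lie outside the unit circle, i.e. |z| > 1 for every root.
This is linear in z: 1 + (0.674) z = 0  =>  z = -1/(0.674) = -1.48368,  |z| = 1.48368.
Moduli of all roots: 1.4837.
All moduli strictly greater than 1? Yes.
Verdict: Invertible.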